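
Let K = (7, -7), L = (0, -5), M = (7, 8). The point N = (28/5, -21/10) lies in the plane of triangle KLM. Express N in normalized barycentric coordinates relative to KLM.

(1/2, 1/5, 3/10)

Signed area of the reference triangle: [KLM] = ½·(7·(-5−8) + 0·(8−(-7)) + 7·(-7−(-5))) = ½·(-91 + 0 − 14) = -105/2.
[NLM] = ½·((28/5)·(-5−8) + 0·(8−(-21/10)) + 7·(-21/10−(-5))) = ½·(-364/5 + 0 + 203/10) = -105/4, so the K-coordinate is (-105/4)/(-105/2) = 1/2.
[KNM] = ½·(7·(-21/10−8) + (28/5)·(8−(-7)) + 7·(-7−(-21/10))) = ½·(-707/10 + 84 − 343/10) = -21/2, so the L-coordinate is 1/5.
[KLN] = ½·(7·(-5−(-21/10)) + 0·(-21/10−(-7)) + (28/5)·(-7−(-5))) = ½·(-203/10 + 0 − 56/5) = -63/4, so the M-coordinate is 3/10.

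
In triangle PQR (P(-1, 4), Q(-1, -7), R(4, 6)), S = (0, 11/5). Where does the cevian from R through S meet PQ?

(-1, 5/4)

Barycentric coordinates of S with respect to PQR: (3/5, 1/5, 1/5).
On side PQ the R-coordinate is zero; dropping S's R-weight 1/5 and renormalizing the remaining 3/5 : 1/5 gives weights 3/4, 1/4 on P, Q.
T = (3/4)·(-1, 4) + (1/4)·(-1, -7) = (-1, 5/4).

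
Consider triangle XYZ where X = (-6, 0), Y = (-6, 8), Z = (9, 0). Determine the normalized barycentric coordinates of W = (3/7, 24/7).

(1/7, 3/7, 3/7)

Signed area of the reference triangle: [XYZ] = ½·((-6)·(8−0) + (-6)·(0−0) + 9·(0−8)) = ½·(-48 + 0 − 72) = -60.
[WYZ] = ½·((3/7)·(8−0) + (-6)·(0−(24/7)) + 9·(24/7−8)) = ½·(24/7 + 144/7 − 288/7) = -60/7, so the X-coordinate is (-60/7)/(-60) = 1/7.
[XWZ] = ½·((-6)·(24/7−0) + (3/7)·(0−0) + 9·(0−(24/7))) = ½·(-144/7 + 0 − 216/7) = -180/7, so the Y-coordinate is 3/7.
[XYW] = ½·((-6)·(8−(24/7)) + (-6)·(24/7−0) + (3/7)·(0−8)) = ½·(-192/7 − 144/7 − 24/7) = -180/7, so the Z-coordinate is 3/7.
Check: 1/7 + 3/7 + 3/7 = 1.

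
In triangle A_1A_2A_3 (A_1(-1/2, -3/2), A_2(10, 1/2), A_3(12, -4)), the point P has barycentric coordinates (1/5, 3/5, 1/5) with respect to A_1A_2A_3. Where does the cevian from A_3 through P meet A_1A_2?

Line A_3P meets A_1A_2 where the A_3-coordinate vanishes; zeroing P's A_3-weight and renormalizing leaves A_1, A_2-weights 1/5 : 3/5 → (1/4, 3/4).
So Q = (1/4)·A_1 + (3/4)·A_2 = (59/8, 0).

(59/8, 0)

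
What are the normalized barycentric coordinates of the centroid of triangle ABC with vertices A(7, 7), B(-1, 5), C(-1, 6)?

(1/3, 1/3, 1/3)

The centroid is the average of the vertices, so each weight is 1/3.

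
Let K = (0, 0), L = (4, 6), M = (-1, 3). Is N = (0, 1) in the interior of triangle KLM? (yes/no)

Barycentric coordinates of N: (13/18, 1/18, 2/9).
The three coordinates are positive, positive, positive; a point is interior exactly when all three are positive.

yes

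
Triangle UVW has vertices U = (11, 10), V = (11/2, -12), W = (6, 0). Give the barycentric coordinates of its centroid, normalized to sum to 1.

The centroid is the average of the vertices, so each weight is 1/3.

(1/3, 1/3, 1/3)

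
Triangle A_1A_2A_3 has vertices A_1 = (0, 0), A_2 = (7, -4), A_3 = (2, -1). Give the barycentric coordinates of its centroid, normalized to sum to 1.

The centroid is the average of the vertices, so each weight is 1/3.

(1/3, 1/3, 1/3)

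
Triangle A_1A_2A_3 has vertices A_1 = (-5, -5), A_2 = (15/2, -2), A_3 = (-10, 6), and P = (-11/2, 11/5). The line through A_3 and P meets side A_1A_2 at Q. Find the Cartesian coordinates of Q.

Barycentric coordinates of P with respect to A_1A_2A_3: (1/5, 1/5, 3/5).
On side A_1A_2 the A_3-coordinate is zero; dropping P's A_3-weight 3/5 and renormalizing the remaining 1/5 : 1/5 gives weights 1/2, 1/2 on A_1, A_2.
Q = (1/2)·(-5, -5) + (1/2)·(15/2, -2) = (5/4, -7/2).

(5/4, -7/2)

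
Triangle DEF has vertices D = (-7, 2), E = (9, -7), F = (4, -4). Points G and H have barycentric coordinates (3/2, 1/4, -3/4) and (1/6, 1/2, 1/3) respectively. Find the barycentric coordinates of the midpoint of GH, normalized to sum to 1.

(5/6, 3/8, -5/24)

Since both coordinate triples sum to 1, the midpoint's barycentrics are the componentwise average.
(3/2+1/6)/2 = 5/6; similarly 3/8 and -5/24.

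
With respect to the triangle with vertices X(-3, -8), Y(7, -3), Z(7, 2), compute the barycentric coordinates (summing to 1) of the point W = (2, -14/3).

(1/2, 1/3, 1/6)

Signed area of the reference triangle: [XYZ] = ½·((-3)·(-3−2) + 7·(2−(-8)) + 7·(-8−(-3))) = ½·(15 + 70 − 35) = 25.
[WYZ] = ½·(2·(-3−2) + 7·(2−(-14/3)) + 7·(-14/3−(-3))) = ½·(-10 + 140/3 − 35/3) = 25/2, so the X-coordinate is (25/2)/25 = 1/2.
[XWZ] = ½·((-3)·(-14/3−2) + 2·(2−(-8)) + 7·(-8−(-14/3))) = ½·(20 + 20 − 70/3) = 25/3, so the Y-coordinate is 1/3.
[XYW] = ½·((-3)·(-3−(-14/3)) + 7·(-14/3−(-8)) + 2·(-8−(-3))) = ½·(-5 + 70/3 − 10) = 25/6, so the Z-coordinate is 1/6.
Check: 1/2 + 1/3 + 1/6 = 1.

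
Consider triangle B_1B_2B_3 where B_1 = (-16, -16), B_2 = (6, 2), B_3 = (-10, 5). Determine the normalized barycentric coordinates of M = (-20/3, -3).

(1/3, 1/3, 1/3)

Signed area of the reference triangle: [B_1B_2B_3] = ½·((-16)·(2−5) + 6·(5−(-16)) + (-10)·(-16−2)) = ½·(48 + 126 + 180) = 177.
[MB_2B_3] = ½·((-20/3)·(2−5) + 6·(5−(-3)) + (-10)·(-3−2)) = ½·(20 + 48 + 50) = 59, so the B_1-coordinate is 59/177 = 1/3.
[B_1MB_3] = ½·((-16)·(-3−5) + (-20/3)·(5−(-16)) + (-10)·(-16−(-3))) = ½·(128 − 140 + 130) = 59, so the B_2-coordinate is 1/3.
[B_1B_2M] = ½·((-16)·(2−(-3)) + 6·(-3−(-16)) + (-20/3)·(-16−2)) = ½·(-80 + 78 + 120) = 59, so the B_3-coordinate is 1/3.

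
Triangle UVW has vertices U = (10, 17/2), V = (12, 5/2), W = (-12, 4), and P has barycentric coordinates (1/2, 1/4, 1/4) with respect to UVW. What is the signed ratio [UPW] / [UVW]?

The signed ratio [UPW]/[UVW] equals the barycentric coordinate of P at vertex V, which is 1/4.

1/4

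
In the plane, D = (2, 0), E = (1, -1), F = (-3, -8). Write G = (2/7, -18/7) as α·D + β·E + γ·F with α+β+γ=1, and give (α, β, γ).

Signed area of the reference triangle: [DEF] = ½·(2·(-1−(-8)) + 1·(-8−0) + (-3)·(0−(-1))) = ½·(14 − 8 − 3) = 3/2.
[GEF] = ½·((2/7)·(-1−(-8)) + 1·(-8−(-18/7)) + (-3)·(-18/7−(-1))) = ½·(2 − 38/7 + 33/7) = 9/14, so the D-coordinate is (9/14)/(3/2) = 3/7.
[DGF] = ½·(2·(-18/7−(-8)) + (2/7)·(-8−0) + (-3)·(0−(-18/7))) = ½·(76/7 − 16/7 − 54/7) = 3/7, so the E-coordinate is 2/7.
[DEG] = ½·(2·(-1−(-18/7)) + 1·(-18/7−0) + (2/7)·(0−(-1))) = ½·(22/7 − 18/7 + 2/7) = 3/7, so the F-coordinate is 2/7.
Check: 3/7 + 2/7 + 2/7 = 1.

(3/7, 2/7, 2/7)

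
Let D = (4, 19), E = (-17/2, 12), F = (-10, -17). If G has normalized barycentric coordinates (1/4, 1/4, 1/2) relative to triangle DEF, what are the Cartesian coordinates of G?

(-49/8, -3/4)

G = (1/4)·D + (1/4)·E + (1/2)·F.
x-coordinate: (1/4)·4 + (1/4)·(-17/2) + (1/2)·(-10) = -49/8.
y-coordinate: (1/4)·19 + (1/4)·12 + (1/2)·(-17) = -3/4.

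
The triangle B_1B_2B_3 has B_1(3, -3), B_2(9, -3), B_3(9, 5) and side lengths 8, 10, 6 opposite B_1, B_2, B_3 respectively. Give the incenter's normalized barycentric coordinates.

The incenter has barycentric coordinates proportional to the opposite side lengths: (8 : 10 : 6).
Normalizing by 8+10+6 = 24 gives (1/3, 5/12, 1/4).

(1/3, 5/12, 1/4)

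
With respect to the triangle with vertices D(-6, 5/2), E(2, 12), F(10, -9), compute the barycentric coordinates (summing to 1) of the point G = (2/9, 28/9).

(4/9, 1/3, 2/9)

Signed area of the reference triangle: [DEF] = ½·((-6)·(12−(-9)) + 2·(-9−(5/2)) + 10·(5/2−12)) = ½·(-126 − 23 − 95) = -122.
[GEF] = ½·((2/9)·(12−(-9)) + 2·(-9−(28/9)) + 10·(28/9−12)) = ½·(14/3 − 218/9 − 800/9) = -488/9, so the D-coordinate is (-488/9)/(-122) = 4/9.
[DGF] = ½·((-6)·(28/9−(-9)) + (2/9)·(-9−(5/2)) + 10·(5/2−(28/9))) = ½·(-218/3 − 23/9 − 55/9) = -122/3, so the E-coordinate is 1/3.
[DEG] = ½·((-6)·(12−(28/9)) + 2·(28/9−(5/2)) + (2/9)·(5/2−12)) = ½·(-160/3 + 11/9 − 19/9) = -244/9, so the F-coordinate is 2/9.
Check: 4/9 + 1/3 + 2/9 = 1.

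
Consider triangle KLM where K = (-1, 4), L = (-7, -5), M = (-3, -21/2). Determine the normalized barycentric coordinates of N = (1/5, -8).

Signed area of the reference triangle: [KLM] = ½·((-1)·(-5−(-21/2)) + (-7)·(-21/2−4) + (-3)·(4−(-5))) = ½·(-11/2 + 203/2 − 27) = 69/2.
[NLM] = ½·((1/5)·(-5−(-21/2)) + (-7)·(-21/2−(-8)) + (-3)·(-8−(-5))) = ½·(11/10 + 35/2 + 9) = 69/5, so the K-coordinate is (69/5)/(69/2) = 2/5.
[KNM] = ½·((-1)·(-8−(-21/2)) + (1/5)·(-21/2−4) + (-3)·(4−(-8))) = ½·(-5/2 − 29/10 − 36) = -207/10, so the L-coordinate is -3/5.
[KLN] = ½·((-1)·(-5−(-8)) + (-7)·(-8−4) + (1/5)·(4−(-5))) = ½·(-3 + 84 + 9/5) = 207/5, so the M-coordinate is 6/5.
Check: 2/5 − 3/5 + 6/5 = 1.

(2/5, -3/5, 6/5)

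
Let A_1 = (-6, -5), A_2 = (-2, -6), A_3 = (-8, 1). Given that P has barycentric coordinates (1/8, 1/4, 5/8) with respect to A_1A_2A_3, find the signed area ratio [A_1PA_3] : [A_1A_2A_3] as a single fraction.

1/4

The signed ratio [A_1PA_3]/[A_1A_2A_3] equals the barycentric coordinate of P at vertex A_2, which is 1/4.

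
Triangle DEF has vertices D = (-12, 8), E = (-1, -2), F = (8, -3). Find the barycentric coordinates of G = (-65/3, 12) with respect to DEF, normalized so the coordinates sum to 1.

(4/3, 1/3, -2/3)

Signed area of the reference triangle: [DEF] = ½·((-12)·(-2−(-3)) + (-1)·(-3−8) + 8·(8−(-2))) = ½·(-12 + 11 + 80) = 79/2.
[GEF] = ½·((-65/3)·(-2−(-3)) + (-1)·(-3−12) + 8·(12−(-2))) = ½·(-65/3 + 15 + 112) = 158/3, so the D-coordinate is (158/3)/(79/2) = 4/3.
[DGF] = ½·((-12)·(12−(-3)) + (-65/3)·(-3−8) + 8·(8−12)) = ½·(-180 + 715/3 − 32) = 79/6, so the E-coordinate is 1/3.
[DEG] = ½·((-12)·(-2−12) + (-1)·(12−8) + (-65/3)·(8−(-2))) = ½·(168 − 4 − 650/3) = -79/3, so the F-coordinate is -2/3.
Check: 4/3 + 1/3 − 2/3 = 1.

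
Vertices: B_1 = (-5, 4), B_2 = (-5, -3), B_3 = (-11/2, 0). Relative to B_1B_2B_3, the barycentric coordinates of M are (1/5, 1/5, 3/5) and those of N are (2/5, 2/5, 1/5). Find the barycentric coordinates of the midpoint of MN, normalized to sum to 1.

Since both coordinate triples sum to 1, the midpoint's barycentrics are the componentwise average.
(1/5+2/5)/2 = 3/10; similarly 3/10 and 2/5.

(3/10, 3/10, 2/5)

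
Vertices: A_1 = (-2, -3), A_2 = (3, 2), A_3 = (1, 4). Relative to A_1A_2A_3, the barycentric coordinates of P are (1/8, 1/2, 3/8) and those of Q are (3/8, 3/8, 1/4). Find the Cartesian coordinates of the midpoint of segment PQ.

(9/8, 11/8)

Barycentric coordinates of the midpoint are the average: (1/4, 7/16, 5/16).
Converting: (1/4)·A_1 + (7/16)·A_2 + (5/16)·A_3 = (9/8, 11/8).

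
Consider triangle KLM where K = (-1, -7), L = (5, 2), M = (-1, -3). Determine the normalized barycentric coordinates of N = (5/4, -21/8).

Signed area of the reference triangle: [KLM] = ½·((-1)·(2−(-3)) + 5·(-3−(-7)) + (-1)·(-7−2)) = ½·(-5 + 20 + 9) = 12.
[NLM] = ½·((5/4)·(2−(-3)) + 5·(-3−(-21/8)) + (-1)·(-21/8−2)) = ½·(25/4 − 15/8 + 37/8) = 9/2, so the K-coordinate is (9/2)/12 = 3/8.
[KNM] = ½·((-1)·(-21/8−(-3)) + (5/4)·(-3−(-7)) + (-1)·(-7−(-21/8))) = ½·(-3/8 + 5 + 35/8) = 9/2, so the L-coordinate is 3/8.
[KLN] = ½·((-1)·(2−(-21/8)) + 5·(-21/8−(-7)) + (5/4)·(-7−2)) = ½·(-37/8 + 175/8 − 45/4) = 3, so the M-coordinate is 1/4.
Check: 3/8 + 3/8 + 1/4 = 1.

(3/8, 3/8, 1/4)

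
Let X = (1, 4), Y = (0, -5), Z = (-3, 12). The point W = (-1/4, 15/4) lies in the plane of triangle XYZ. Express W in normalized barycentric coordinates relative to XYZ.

Signed area of the reference triangle: [XYZ] = ½·(1·(-5−12) + 0·(12−4) + (-3)·(4−(-5))) = ½·(-17 + 0 − 27) = -22.
[WYZ] = ½·((-1/4)·(-5−12) + 0·(12−(15/4)) + (-3)·(15/4−(-5))) = ½·(17/4 + 0 − 105/4) = -11, so the X-coordinate is (-11)/(-22) = 1/2.
[XWZ] = ½·(1·(15/4−12) + (-1/4)·(12−4) + (-3)·(4−(15/4))) = ½·(-33/4 − 2 − 3/4) = -11/2, so the Y-coordinate is 1/4.
[XYW] = ½·(1·(-5−(15/4)) + 0·(15/4−4) + (-1/4)·(4−(-5))) = ½·(-35/4 + 0 − 9/4) = -11/2, so the Z-coordinate is 1/4.

(1/2, 1/4, 1/4)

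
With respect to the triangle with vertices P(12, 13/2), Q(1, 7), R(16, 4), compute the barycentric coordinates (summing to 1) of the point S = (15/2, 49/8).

Signed area of the reference triangle: [PQR] = ½·(12·(7−4) + 1·(4−(13/2)) + 16·(13/2−7)) = ½·(36 − 5/2 − 8) = 51/4.
[SQR] = ½·((15/2)·(7−4) + 1·(4−(49/8)) + 16·(49/8−7)) = ½·(45/2 − 17/8 − 14) = 51/16, so the P-coordinate is (51/16)/(51/4) = 1/4.
[PSR] = ½·(12·(49/8−4) + (15/2)·(4−(13/2)) + 16·(13/2−(49/8))) = ½·(51/2 − 75/4 + 6) = 51/8, so the Q-coordinate is 1/2.
[PQS] = ½·(12·(7−(49/8)) + 1·(49/8−(13/2)) + (15/2)·(13/2−7)) = ½·(21/2 − 3/8 − 15/4) = 51/16, so the R-coordinate is 1/4.

(1/4, 1/2, 1/4)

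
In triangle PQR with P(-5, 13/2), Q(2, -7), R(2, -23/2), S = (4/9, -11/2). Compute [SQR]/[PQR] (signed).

[PQR] = ½·((-5)·(-7−(-23/2)) + 2·(-23/2−(13/2)) + 2·(13/2−(-7))) = ½·(-45/2 − 36 + 27) = -63/4.
[SQR] = ½·((4/9)·(-7−(-23/2)) + 2·(-23/2−(-11/2)) + 2·(-11/2−(-7))) = ½·(2 − 12 + 3) = -7/2, so the ratio is (-7/2)/(-63/4) = 2/9.

2/9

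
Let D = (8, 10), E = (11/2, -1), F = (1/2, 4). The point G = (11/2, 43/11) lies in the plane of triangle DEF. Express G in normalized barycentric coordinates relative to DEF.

Signed area of the reference triangle: [DEF] = ½·(8·(-1−4) + (11/2)·(4−10) + (1/2)·(10−(-1))) = ½·(-40 − 33 + 11/2) = -135/4.
[GEF] = ½·((11/2)·(-1−4) + (11/2)·(4−(43/11)) + (1/2)·(43/11−(-1))) = ½·(-55/2 + 1/2 + 27/11) = -135/11, so the D-coordinate is (-135/11)/(-135/4) = 4/11.
[DGF] = ½·(8·(43/11−4) + (11/2)·(4−10) + (1/2)·(10−(43/11))) = ½·(-8/11 − 33 + 67/22) = -675/44, so the E-coordinate is 5/11.
[DEG] = ½·(8·(-1−(43/11)) + (11/2)·(43/11−10) + (11/2)·(10−(-1))) = ½·(-432/11 − 67/2 + 121/2) = -135/22, so the F-coordinate is 2/11.

(4/11, 5/11, 2/11)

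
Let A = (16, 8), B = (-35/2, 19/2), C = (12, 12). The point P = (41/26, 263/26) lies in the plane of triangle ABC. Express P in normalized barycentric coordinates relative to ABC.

Signed area of the reference triangle: [ABC] = ½·(16·(19/2−12) + (-35/2)·(12−8) + 12·(8−(19/2))) = ½·(-40 − 70 − 18) = -64.
[PBC] = ½·((41/26)·(19/2−12) + (-35/2)·(12−(263/26)) + 12·(263/26−(19/2))) = ½·(-205/52 − 1715/52 + 96/13) = -192/13, so the A-coordinate is (-192/13)/(-64) = 3/13.
[APC] = ½·(16·(263/26−12) + (41/26)·(12−8) + 12·(8−(263/26))) = ½·(-392/13 + 82/13 − 330/13) = -320/13, so the B-coordinate is 5/13.
[ABP] = ½·(16·(19/2−(263/26)) + (-35/2)·(263/26−8) + (41/26)·(8−(19/2))) = ½·(-128/13 − 1925/52 − 123/52) = -320/13, so the C-coordinate is 5/13.
Check: 3/13 + 5/13 + 5/13 = 1.

(3/13, 5/13, 5/13)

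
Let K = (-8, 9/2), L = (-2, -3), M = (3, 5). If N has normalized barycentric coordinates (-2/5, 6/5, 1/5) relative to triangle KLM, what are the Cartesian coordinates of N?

N = (-2/5)·K + (6/5)·L + (1/5)·M.
x-coordinate: (-2/5)·(-8) + (6/5)·(-2) + (1/5)·3 = 7/5.
y-coordinate: (-2/5)·(9/2) + (6/5)·(-3) + (1/5)·5 = -22/5.

(7/5, -22/5)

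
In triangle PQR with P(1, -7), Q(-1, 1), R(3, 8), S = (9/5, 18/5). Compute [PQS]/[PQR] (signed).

3/5

[PQR] = ½·(1·(1−8) + (-1)·(8−(-7)) + 3·(-7−1)) = ½·(-7 − 15 − 24) = -23.
[PQS] = ½·(1·(1−(18/5)) + (-1)·(18/5−(-7)) + (9/5)·(-7−1)) = ½·(-13/5 − 53/5 − 72/5) = -69/5, so the ratio is (-69/5)/(-23) = 3/5.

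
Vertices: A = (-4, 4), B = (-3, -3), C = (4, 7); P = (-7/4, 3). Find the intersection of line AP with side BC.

Barycentric coordinates of P with respect to ABC: (1/2, 1/4, 1/4).
On side BC the A-coordinate is zero; dropping P's A-weight 1/2 and renormalizing the remaining 1/4 : 1/4 gives weights 1/2, 1/2 on B, C.
Q = (1/2)·(-3, -3) + (1/2)·(4, 7) = (1/2, 2).

(1/2, 2)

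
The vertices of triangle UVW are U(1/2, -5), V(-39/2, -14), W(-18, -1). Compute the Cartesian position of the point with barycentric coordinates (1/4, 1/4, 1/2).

(-55/4, -21/4)

P = (1/4)·U + (1/4)·V + (1/2)·W.
x-coordinate: (1/4)·(1/2) + (1/4)·(-39/2) + (1/2)·(-18) = -55/4.
y-coordinate: (1/4)·(-5) + (1/4)·(-14) + (1/2)·(-1) = -21/4.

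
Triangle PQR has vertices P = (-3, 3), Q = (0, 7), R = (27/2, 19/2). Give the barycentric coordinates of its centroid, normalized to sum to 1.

(1/3, 1/3, 1/3)

The centroid is the average of the vertices, so each weight is 1/3.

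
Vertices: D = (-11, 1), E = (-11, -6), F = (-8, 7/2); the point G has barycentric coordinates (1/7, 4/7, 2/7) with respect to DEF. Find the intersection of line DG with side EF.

(-10, -17/6)

Line DG meets EF where the D-coordinate vanishes; zeroing G's D-weight and renormalizing leaves E, F-weights 4/7 : 2/7 → (2/3, 1/3).
So H = (2/3)·E + (1/3)·F = (-10, -17/6).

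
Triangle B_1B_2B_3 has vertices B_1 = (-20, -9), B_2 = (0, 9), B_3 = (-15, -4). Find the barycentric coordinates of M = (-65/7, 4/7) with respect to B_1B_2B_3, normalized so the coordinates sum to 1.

Signed area of the reference triangle: [B_1B_2B_3] = ½·((-20)·(9−(-4)) + 0·(-4−(-9)) + (-15)·(-9−9)) = ½·(-260 + 0 + 270) = 5.
[MB_2B_3] = ½·((-65/7)·(9−(-4)) + 0·(-4−(4/7)) + (-15)·(4/7−9)) = ½·(-845/7 + 0 + 885/7) = 20/7, so the B_1-coordinate is (20/7)/5 = 4/7.
[B_1MB_3] = ½·((-20)·(4/7−(-4)) + (-65/7)·(-4−(-9)) + (-15)·(-9−(4/7))) = ½·(-640/7 − 325/7 + 1005/7) = 20/7, so the B_2-coordinate is 4/7.
[B_1B_2M] = ½·((-20)·(9−(4/7)) + 0·(4/7−(-9)) + (-65/7)·(-9−9)) = ½·(-1180/7 + 0 + 1170/7) = -5/7, so the B_3-coordinate is -1/7.

(4/7, 4/7, -1/7)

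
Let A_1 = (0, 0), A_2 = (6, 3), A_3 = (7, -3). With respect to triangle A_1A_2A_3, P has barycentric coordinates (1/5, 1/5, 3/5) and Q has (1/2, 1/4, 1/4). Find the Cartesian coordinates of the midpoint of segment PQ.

Barycentric coordinates of the midpoint are the average: (7/20, 9/40, 17/40).
Converting: (7/20)·A_1 + (9/40)·A_2 + (17/40)·A_3 = (173/40, -3/5).

(173/40, -3/5)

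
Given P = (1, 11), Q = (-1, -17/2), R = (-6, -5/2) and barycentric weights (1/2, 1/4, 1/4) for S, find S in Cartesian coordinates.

(-5/4, 11/4)

S = (1/2)·P + (1/4)·Q + (1/4)·R.
x-coordinate: (1/2)·1 + (1/4)·(-1) + (1/4)·(-6) = -5/4.
y-coordinate: (1/2)·11 + (1/4)·(-17/2) + (1/4)·(-5/2) = 11/4.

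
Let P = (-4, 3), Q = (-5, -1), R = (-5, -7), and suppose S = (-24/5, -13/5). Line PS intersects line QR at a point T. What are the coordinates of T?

(-5, -4)

Barycentric coordinates of S with respect to PQR: (1/5, 2/5, 2/5).
On side QR the P-coordinate is zero; dropping S's P-weight 1/5 and renormalizing the remaining 2/5 : 2/5 gives weights 1/2, 1/2 on Q, R.
T = (1/2)·(-5, -1) + (1/2)·(-5, -7) = (-5, -4).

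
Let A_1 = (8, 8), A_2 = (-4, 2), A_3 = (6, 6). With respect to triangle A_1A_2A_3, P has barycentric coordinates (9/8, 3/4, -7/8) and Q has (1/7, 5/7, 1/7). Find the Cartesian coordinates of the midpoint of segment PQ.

Barycentric coordinates of the midpoint are the average: (71/112, 41/56, -41/112).
Converting: (71/112)·A_1 + (41/56)·A_2 + (-41/112)·A_3 = (-3/56, 243/56).

(-3/56, 243/56)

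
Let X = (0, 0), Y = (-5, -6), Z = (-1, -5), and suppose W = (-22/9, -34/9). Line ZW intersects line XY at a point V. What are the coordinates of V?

(-20/7, -24/7)

Barycentric coordinates of W with respect to XYZ: (1/3, 4/9, 2/9).
On side XY the Z-coordinate is zero; dropping W's Z-weight 2/9 and renormalizing the remaining 1/3 : 4/9 gives weights 3/7, 4/7 on X, Y.
V = (3/7)·(0, 0) + (4/7)·(-5, -6) = (-20/7, -24/7).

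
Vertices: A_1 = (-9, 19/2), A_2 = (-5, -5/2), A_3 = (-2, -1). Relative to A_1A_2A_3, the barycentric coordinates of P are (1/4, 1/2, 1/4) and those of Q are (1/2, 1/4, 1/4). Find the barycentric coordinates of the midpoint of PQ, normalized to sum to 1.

(3/8, 3/8, 1/4)

Since both coordinate triples sum to 1, the midpoint's barycentrics are the componentwise average.
(1/4+1/2)/2 = 3/8; similarly 3/8 and 1/4.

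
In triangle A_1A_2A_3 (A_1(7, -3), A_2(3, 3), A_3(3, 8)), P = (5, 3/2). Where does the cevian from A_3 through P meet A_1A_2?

Barycentric coordinates of P with respect to A_1A_2A_3: (1/2, 1/5, 3/10).
On side A_1A_2 the A_3-coordinate is zero; dropping P's A_3-weight 3/10 and renormalizing the remaining 1/2 : 1/5 gives weights 5/7, 2/7 on A_1, A_2.
Q = (5/7)·(7, -3) + (2/7)·(3, 3) = (41/7, -9/7).

(41/7, -9/7)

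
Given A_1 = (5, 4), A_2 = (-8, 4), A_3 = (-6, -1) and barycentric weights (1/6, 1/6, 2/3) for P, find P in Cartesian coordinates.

(-9/2, 2/3)

P = (1/6)·A_1 + (1/6)·A_2 + (2/3)·A_3.
x-coordinate: (1/6)·5 + (1/6)·(-8) + (2/3)·(-6) = -9/2.
y-coordinate: (1/6)·4 + (1/6)·4 + (2/3)·(-1) = 2/3.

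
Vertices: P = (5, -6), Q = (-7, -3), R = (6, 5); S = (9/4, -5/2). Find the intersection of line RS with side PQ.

(1, -5)

Barycentric coordinates of S with respect to PQR: (1/2, 1/4, 1/4).
On side PQ the R-coordinate is zero; dropping S's R-weight 1/4 and renormalizing the remaining 1/2 : 1/4 gives weights 2/3, 1/3 on P, Q.
T = (2/3)·(5, -6) + (1/3)·(-7, -3) = (1, -5).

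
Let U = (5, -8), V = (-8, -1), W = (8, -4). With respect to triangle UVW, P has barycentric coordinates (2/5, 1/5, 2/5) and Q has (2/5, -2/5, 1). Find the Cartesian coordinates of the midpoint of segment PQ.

(42/5, -59/10)

Barycentric coordinates of the midpoint are the average: (2/5, -1/10, 7/10).
Converting: (2/5)·U + (-1/10)·V + (7/10)·W = (42/5, -59/10).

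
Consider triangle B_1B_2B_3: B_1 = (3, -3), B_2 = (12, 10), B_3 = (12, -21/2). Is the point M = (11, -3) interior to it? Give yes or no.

Barycentric coordinates of M: (1/9, 40/123, 208/369).
The three coordinates are positive, positive, positive; a point is interior exactly when all three are positive.

yes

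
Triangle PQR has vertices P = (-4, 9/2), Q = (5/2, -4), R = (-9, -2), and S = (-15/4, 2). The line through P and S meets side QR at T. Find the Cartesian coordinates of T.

Barycentric coordinates of S with respect to PQR: (2/3, 1/6, 1/6).
On side QR the P-coordinate is zero; dropping S's P-weight 2/3 and renormalizing the remaining 1/6 : 1/6 gives weights 1/2, 1/2 on Q, R.
T = (1/2)·(5/2, -4) + (1/2)·(-9, -2) = (-13/4, -3).

(-13/4, -3)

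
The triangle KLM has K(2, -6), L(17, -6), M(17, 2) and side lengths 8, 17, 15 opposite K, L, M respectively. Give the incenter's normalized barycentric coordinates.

The incenter has barycentric coordinates proportional to the opposite side lengths: (8 : 17 : 15).
Normalizing by 8+17+15 = 40 gives (1/5, 17/40, 3/8).

(1/5, 17/40, 3/8)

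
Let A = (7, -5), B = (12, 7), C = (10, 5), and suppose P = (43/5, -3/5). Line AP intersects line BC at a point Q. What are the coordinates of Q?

(11, 6)

Barycentric coordinates of P with respect to ABC: (3/5, 1/5, 1/5).
On side BC the A-coordinate is zero; dropping P's A-weight 3/5 and renormalizing the remaining 1/5 : 1/5 gives weights 1/2, 1/2 on B, C.
Q = (1/2)·(12, 7) + (1/2)·(10, 5) = (11, 6).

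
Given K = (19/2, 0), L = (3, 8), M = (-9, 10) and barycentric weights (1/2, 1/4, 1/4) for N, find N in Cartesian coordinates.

(13/4, 9/2)

N = (1/2)·K + (1/4)·L + (1/4)·M.
x-coordinate: (1/2)·(19/2) + (1/4)·3 + (1/4)·(-9) = 13/4.
y-coordinate: (1/2)·0 + (1/4)·8 + (1/4)·10 = 9/2.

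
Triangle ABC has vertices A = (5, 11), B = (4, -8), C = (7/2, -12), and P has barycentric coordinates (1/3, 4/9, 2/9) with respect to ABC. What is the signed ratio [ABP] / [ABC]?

2/9

The signed ratio [ABP]/[ABC] equals the barycentric coordinate of P at vertex C, which is 2/9.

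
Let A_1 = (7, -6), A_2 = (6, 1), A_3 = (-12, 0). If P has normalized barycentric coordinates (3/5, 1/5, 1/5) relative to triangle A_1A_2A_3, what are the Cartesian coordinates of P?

P = (3/5)·A_1 + (1/5)·A_2 + (1/5)·A_3.
x-coordinate: (3/5)·7 + (1/5)·6 + (1/5)·(-12) = 3.
y-coordinate: (3/5)·(-6) + (1/5)·1 + (1/5)·0 = -17/5.

(3, -17/5)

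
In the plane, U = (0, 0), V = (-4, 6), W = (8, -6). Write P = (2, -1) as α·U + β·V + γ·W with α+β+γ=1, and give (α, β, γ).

Signed area of the reference triangle: [UVW] = ½·(0·(6−(-6)) + (-4)·(-6−0) + 8·(0−6)) = ½·(0 + 24 − 48) = -12.
[PVW] = ½·(2·(6−(-6)) + (-4)·(-6−(-1)) + 8·(-1−6)) = ½·(24 + 20 − 56) = -6, so the U-coordinate is (-6)/(-12) = 1/2.
[UPW] = ½·(0·(-1−(-6)) + 2·(-6−0) + 8·(0−(-1))) = ½·(0 − 12 + 8) = -2, so the V-coordinate is 1/6.
[UVP] = ½·(0·(6−(-1)) + (-4)·(-1−0) + 2·(0−6)) = ½·(0 + 4 − 12) = -4, so the W-coordinate is 1/3.

(1/2, 1/6, 1/3)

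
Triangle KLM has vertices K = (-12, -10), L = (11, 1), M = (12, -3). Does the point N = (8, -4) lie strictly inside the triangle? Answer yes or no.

Barycentric coordinates of N: (17/103, 4/103, 82/103).
The three coordinates are positive, positive, positive; a point is interior exactly when all three are positive.

yes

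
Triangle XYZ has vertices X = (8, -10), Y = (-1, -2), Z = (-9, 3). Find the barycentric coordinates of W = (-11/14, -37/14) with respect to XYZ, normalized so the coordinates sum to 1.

(3/14, 4/7, 3/14)

Signed area of the reference triangle: [XYZ] = ½·(8·(-2−3) + (-1)·(3−(-10)) + (-9)·(-10−(-2))) = ½·(-40 − 13 + 72) = 19/2.
[WYZ] = ½·((-11/14)·(-2−3) + (-1)·(3−(-37/14)) + (-9)·(-37/14−(-2))) = ½·(55/14 − 79/14 + 81/14) = 57/28, so the X-coordinate is (57/28)/(19/2) = 3/14.
[XWZ] = ½·(8·(-37/14−3) + (-11/14)·(3−(-10)) + (-9)·(-10−(-37/14))) = ½·(-316/7 − 143/14 + 927/14) = 38/7, so the Y-coordinate is 4/7.
[XYW] = ½·(8·(-2−(-37/14)) + (-1)·(-37/14−(-10)) + (-11/14)·(-10−(-2))) = ½·(36/7 − 103/14 + 44/7) = 57/28, so the Z-coordinate is 3/14.
Check: 3/14 + 4/7 + 3/14 = 1.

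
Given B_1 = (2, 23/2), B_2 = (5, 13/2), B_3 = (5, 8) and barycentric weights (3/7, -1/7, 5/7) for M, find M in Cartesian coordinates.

M = (3/7)·B_1 + (-1/7)·B_2 + (5/7)·B_3.
x-coordinate: (3/7)·2 + (-1/7)·5 + (5/7)·5 = 26/7.
y-coordinate: (3/7)·(23/2) + (-1/7)·(13/2) + (5/7)·8 = 68/7.

(26/7, 68/7)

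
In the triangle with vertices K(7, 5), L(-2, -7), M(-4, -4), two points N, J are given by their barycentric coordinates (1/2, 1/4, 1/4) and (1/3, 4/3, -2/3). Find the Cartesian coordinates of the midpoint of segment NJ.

(13/6, -21/8)

Barycentric coordinates of the midpoint are the average: (5/12, 19/24, -5/24).
Converting: (5/12)·K + (19/24)·L + (-5/24)·M = (13/6, -21/8).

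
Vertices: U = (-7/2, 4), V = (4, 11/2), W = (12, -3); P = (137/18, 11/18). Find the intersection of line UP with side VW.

(9, 3/16)

Barycentric coordinates of P with respect to UVW: (1/9, 1/3, 5/9).
On side VW the U-coordinate is zero; dropping P's U-weight 1/9 and renormalizing the remaining 1/3 : 5/9 gives weights 3/8, 5/8 on V, W.
Q = (3/8)·(4, 11/2) + (5/8)·(12, -3) = (9, 3/16).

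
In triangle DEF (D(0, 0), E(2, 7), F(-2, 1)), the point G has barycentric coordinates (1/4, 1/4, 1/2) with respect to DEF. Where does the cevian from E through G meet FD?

Line EG meets FD where the E-coordinate vanishes; zeroing G's E-weight and renormalizing leaves F, D-weights 1/2 : 1/4 → (2/3, 1/3).
So H = (2/3)·F + (1/3)·D = (-4/3, 2/3).

(-4/3, 2/3)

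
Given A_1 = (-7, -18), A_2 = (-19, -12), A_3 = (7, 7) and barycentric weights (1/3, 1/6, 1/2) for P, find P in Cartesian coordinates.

(-2, -9/2)

P = (1/3)·A_1 + (1/6)·A_2 + (1/2)·A_3.
x-coordinate: (1/3)·(-7) + (1/6)·(-19) + (1/2)·7 = -2.
y-coordinate: (1/3)·(-18) + (1/6)·(-12) + (1/2)·7 = -9/2.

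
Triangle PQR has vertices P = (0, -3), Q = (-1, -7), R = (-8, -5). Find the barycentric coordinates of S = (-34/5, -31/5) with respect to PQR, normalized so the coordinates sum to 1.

Signed area of the reference triangle: [PQR] = ½·(0·(-7−(-5)) + (-1)·(-5−(-3)) + (-8)·(-3−(-7))) = ½·(0 + 2 − 32) = -15.
[SQR] = ½·((-34/5)·(-7−(-5)) + (-1)·(-5−(-31/5)) + (-8)·(-31/5−(-7))) = ½·(68/5 − 6/5 − 32/5) = 3, so the P-coordinate is 3/(-15) = -1/5.
[PSR] = ½·(0·(-31/5−(-5)) + (-34/5)·(-5−(-3)) + (-8)·(-3−(-31/5))) = ½·(0 + 68/5 − 128/5) = -6, so the Q-coordinate is 2/5.
[PQS] = ½·(0·(-7−(-31/5)) + (-1)·(-31/5−(-3)) + (-34/5)·(-3−(-7))) = ½·(0 + 16/5 − 136/5) = -12, so the R-coordinate is 4/5.
Check: -1/5 + 2/5 + 4/5 = 1.

(-1/5, 2/5, 4/5)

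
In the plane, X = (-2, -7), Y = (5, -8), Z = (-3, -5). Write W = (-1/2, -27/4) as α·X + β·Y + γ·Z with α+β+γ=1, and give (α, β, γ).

Signed area of the reference triangle: [XYZ] = ½·((-2)·(-8−(-5)) + 5·(-5−(-7)) + (-3)·(-7−(-8))) = ½·(6 + 10 − 3) = 13/2.
[WYZ] = ½·((-1/2)·(-8−(-5)) + 5·(-5−(-27/4)) + (-3)·(-27/4−(-8))) = ½·(3/2 + 35/4 − 15/4) = 13/4, so the X-coordinate is (13/4)/(13/2) = 1/2.
[XWZ] = ½·((-2)·(-27/4−(-5)) + (-1/2)·(-5−(-7)) + (-3)·(-7−(-27/4))) = ½·(7/2 − 1 + 3/4) = 13/8, so the Y-coordinate is 1/4.
[XYW] = ½·((-2)·(-8−(-27/4)) + 5·(-27/4−(-7)) + (-1/2)·(-7−(-8))) = ½·(5/2 + 5/4 − 1/2) = 13/8, so the Z-coordinate is 1/4.
Check: 1/2 + 1/4 + 1/4 = 1.

(1/2, 1/4, 1/4)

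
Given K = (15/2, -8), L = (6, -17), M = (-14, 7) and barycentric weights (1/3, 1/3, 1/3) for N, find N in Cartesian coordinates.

N = (1/3)·K + (1/3)·L + (1/3)·M.
x-coordinate: (1/3)·(15/2) + (1/3)·6 + (1/3)·(-14) = -1/6.
y-coordinate: (1/3)·(-8) + (1/3)·(-17) + (1/3)·7 = -6.

(-1/6, -6)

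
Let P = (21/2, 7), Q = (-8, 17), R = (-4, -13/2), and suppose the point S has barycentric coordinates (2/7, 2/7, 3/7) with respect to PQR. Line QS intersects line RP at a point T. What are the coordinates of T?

(9/5, -11/10)

Line QS meets RP where the Q-coordinate vanishes; zeroing S's Q-weight and renormalizing leaves R, P-weights 3/7 : 2/7 → (3/5, 2/5).
So T = (3/5)·R + (2/5)·P = (9/5, -11/10).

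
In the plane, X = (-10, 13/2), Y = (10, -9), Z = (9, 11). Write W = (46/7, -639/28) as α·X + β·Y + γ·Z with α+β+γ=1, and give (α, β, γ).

Signed area of the reference triangle: [XYZ] = ½·((-10)·(-9−11) + 10·(11−(13/2)) + 9·(13/2−(-9))) = ½·(200 + 45 + 279/2) = 769/4.
[WYZ] = ½·((46/7)·(-9−11) + 10·(11−(-639/28)) + 9·(-639/28−(-9))) = ½·(-920/7 + 4735/14 − 3483/28) = 2307/56, so the X-coordinate is (2307/56)/(769/4) = 3/14.
[XWZ] = ½·((-10)·(-639/28−11) + (46/7)·(11−(13/2)) + 9·(13/2−(-639/28))) = ½·(4735/14 + 207/7 + 7389/28) = 17687/56, so the Y-coordinate is 23/14.
[XYW] = ½·((-10)·(-9−(-639/28)) + 10·(-639/28−(13/2)) + (46/7)·(13/2−(-9))) = ½·(-1935/14 − 4105/14 + 713/7) = -2307/14, so the Z-coordinate is -6/7.

(3/14, 23/14, -6/7)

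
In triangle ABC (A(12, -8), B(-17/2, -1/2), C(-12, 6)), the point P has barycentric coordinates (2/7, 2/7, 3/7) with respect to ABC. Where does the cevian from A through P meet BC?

(-53/5, 17/5)

Line AP meets BC where the A-coordinate vanishes; zeroing P's A-weight and renormalizing leaves B, C-weights 2/7 : 3/7 → (2/5, 3/5).
So Q = (2/5)·B + (3/5)·C = (-53/5, 17/5).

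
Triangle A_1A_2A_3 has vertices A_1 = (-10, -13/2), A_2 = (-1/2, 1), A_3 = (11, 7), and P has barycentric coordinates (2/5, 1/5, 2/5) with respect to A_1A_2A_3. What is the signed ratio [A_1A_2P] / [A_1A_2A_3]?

The signed ratio [A_1A_2P]/[A_1A_2A_3] equals the barycentric coordinate of P at vertex A_3, which is 2/5.

2/5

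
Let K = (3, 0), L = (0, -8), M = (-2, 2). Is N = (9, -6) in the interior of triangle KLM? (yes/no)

Barycentric coordinates of N: (47/23, 9/23, -33/23).
The three coordinates are positive, positive, negative; a point is interior exactly when all three are positive.

no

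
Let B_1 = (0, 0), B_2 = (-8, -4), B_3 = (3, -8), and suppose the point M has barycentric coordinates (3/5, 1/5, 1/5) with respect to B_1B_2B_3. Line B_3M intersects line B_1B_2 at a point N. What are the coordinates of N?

(-2, -1)

Line B_3M meets B_1B_2 where the B_3-coordinate vanishes; zeroing M's B_3-weight and renormalizing leaves B_1, B_2-weights 3/5 : 1/5 → (3/4, 1/4).
So N = (3/4)·B_1 + (1/4)·B_2 = (-2, -1).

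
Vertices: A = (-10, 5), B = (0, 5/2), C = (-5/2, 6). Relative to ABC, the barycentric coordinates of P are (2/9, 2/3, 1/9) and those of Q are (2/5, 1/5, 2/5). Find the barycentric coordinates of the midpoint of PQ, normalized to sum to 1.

(14/45, 13/30, 23/90)

Since both coordinate triples sum to 1, the midpoint's barycentrics are the componentwise average.
(2/9+2/5)/2 = 14/45; similarly 13/30 and 23/90.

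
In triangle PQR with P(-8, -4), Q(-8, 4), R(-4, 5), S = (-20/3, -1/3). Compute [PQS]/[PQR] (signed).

1/3

[PQR] = ½·((-8)·(4−5) + (-8)·(5−(-4)) + (-4)·(-4−4)) = ½·(8 − 72 + 32) = -16.
[PQS] = ½·((-8)·(4−(-1/3)) + (-8)·(-1/3−(-4)) + (-20/3)·(-4−4)) = ½·(-104/3 − 88/3 + 160/3) = -16/3, so the ratio is (-16/3)/(-16) = 1/3.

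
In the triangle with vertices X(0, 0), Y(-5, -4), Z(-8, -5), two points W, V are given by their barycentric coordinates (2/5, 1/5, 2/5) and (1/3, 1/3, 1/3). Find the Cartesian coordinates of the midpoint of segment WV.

(-64/15, -29/10)

Barycentric coordinates of the midpoint are the average: (11/30, 4/15, 11/30).
Converting: (11/30)·X + (4/15)·Y + (11/30)·Z = (-64/15, -29/10).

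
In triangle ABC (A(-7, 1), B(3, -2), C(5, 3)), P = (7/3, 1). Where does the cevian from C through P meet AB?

(-1/3, -1)

Barycentric coordinates of P with respect to ABC: (1/6, 1/3, 1/2).
On side AB the C-coordinate is zero; dropping P's C-weight 1/2 and renormalizing the remaining 1/6 : 1/3 gives weights 1/3, 2/3 on A, B.
Q = (1/3)·(-7, 1) + (2/3)·(3, -2) = (-1/3, -1).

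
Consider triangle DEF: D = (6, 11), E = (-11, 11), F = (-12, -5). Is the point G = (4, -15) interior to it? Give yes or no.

no

Barycentric coordinates of G: (133/136, -109/68, 13/8).
The three coordinates are positive, negative, positive; a point is interior exactly when all three are positive.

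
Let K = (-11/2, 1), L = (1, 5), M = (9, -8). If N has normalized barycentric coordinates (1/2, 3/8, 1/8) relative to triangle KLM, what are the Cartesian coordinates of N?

N = (1/2)·K + (3/8)·L + (1/8)·M.
x-coordinate: (1/2)·(-11/2) + (3/8)·1 + (1/8)·9 = -5/4.
y-coordinate: (1/2)·1 + (3/8)·5 + (1/8)·(-8) = 11/8.

(-5/4, 11/8)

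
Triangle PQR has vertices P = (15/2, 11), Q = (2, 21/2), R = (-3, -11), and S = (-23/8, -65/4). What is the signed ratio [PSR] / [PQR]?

-1/2

[PQR] = ½·((15/2)·(21/2−(-11)) + 2·(-11−11) + (-3)·(11−(21/2))) = ½·(645/4 − 44 − 3/2) = 463/8.
[PSR] = ½·((15/2)·(-65/4−(-11)) + (-23/8)·(-11−11) + (-3)·(11−(-65/4))) = ½·(-315/8 + 253/4 − 327/4) = -463/16, so the ratio is (-463/16)/(463/8) = -1/2.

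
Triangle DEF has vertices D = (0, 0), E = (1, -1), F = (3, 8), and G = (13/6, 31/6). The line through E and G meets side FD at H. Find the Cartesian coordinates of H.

Barycentric coordinates of G with respect to DEF: (1/6, 1/6, 2/3).
On side FD the E-coordinate is zero; dropping G's E-weight 1/6 and renormalizing the remaining 2/3 : 1/6 gives weights 4/5, 1/5 on F, D.
H = (4/5)·(3, 8) + (1/5)·(0, 0) = (12/5, 32/5).

(12/5, 32/5)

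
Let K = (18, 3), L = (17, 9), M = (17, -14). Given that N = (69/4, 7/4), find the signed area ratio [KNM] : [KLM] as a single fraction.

[KLM] = ½·(18·(9−(-14)) + 17·(-14−3) + 17·(3−9)) = ½·(414 − 289 − 102) = 23/2.
[KNM] = ½·(18·(7/4−(-14)) + (69/4)·(-14−3) + 17·(3−(7/4))) = ½·(567/2 − 1173/4 + 85/4) = 23/4, so the ratio is (23/4)/(23/2) = 1/2.

1/2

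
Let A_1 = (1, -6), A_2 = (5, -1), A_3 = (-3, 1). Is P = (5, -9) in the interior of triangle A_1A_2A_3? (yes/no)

no

Barycentric coordinates of P: (4/3, 1/3, -2/3).
The three coordinates are positive, positive, negative; a point is interior exactly when all three are positive.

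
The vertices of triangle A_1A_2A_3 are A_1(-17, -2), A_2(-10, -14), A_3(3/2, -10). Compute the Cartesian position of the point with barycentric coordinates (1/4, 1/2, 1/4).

P = (1/4)·A_1 + (1/2)·A_2 + (1/4)·A_3.
x-coordinate: (1/4)·(-17) + (1/2)·(-10) + (1/4)·(3/2) = -71/8.
y-coordinate: (1/4)·(-2) + (1/2)·(-14) + (1/4)·(-10) = -10.

(-71/8, -10)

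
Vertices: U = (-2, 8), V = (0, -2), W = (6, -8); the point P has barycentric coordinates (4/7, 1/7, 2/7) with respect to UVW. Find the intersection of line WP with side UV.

(-8/5, 6)

Line WP meets UV where the W-coordinate vanishes; zeroing P's W-weight and renormalizing leaves U, V-weights 4/7 : 1/7 → (4/5, 1/5).
So Q = (4/5)·U + (1/5)·V = (-8/5, 6).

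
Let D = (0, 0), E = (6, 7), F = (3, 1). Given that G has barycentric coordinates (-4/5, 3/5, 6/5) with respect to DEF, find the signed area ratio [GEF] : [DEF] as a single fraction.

The signed ratio [GEF]/[DEF] equals the barycentric coordinate of G at vertex D, which is -4/5.

-4/5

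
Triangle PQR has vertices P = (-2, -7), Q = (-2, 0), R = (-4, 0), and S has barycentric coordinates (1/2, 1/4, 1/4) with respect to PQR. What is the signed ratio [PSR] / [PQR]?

The signed ratio [PSR]/[PQR] equals the barycentric coordinate of S at vertex Q, which is 1/4.

1/4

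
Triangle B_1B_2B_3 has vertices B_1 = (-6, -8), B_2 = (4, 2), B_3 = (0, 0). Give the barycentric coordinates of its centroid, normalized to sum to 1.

The centroid is the average of the vertices, so each weight is 1/3.

(1/3, 1/3, 1/3)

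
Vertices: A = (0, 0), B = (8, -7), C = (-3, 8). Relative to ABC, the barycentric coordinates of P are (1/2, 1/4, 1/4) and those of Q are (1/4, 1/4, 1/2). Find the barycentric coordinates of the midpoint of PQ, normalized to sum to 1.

Since both coordinate triples sum to 1, the midpoint's barycentrics are the componentwise average.
(1/2+1/4)/2 = 3/8; similarly 1/4 and 3/8.

(3/8, 1/4, 3/8)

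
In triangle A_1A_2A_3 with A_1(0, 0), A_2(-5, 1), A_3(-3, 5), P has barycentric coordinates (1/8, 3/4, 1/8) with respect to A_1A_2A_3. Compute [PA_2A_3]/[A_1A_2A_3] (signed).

The signed ratio [PA_2A_3]/[A_1A_2A_3] equals the barycentric coordinate of P at vertex A_1, which is 1/8.

1/8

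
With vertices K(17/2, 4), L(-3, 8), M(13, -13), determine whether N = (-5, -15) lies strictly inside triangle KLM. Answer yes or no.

no

Barycentric coordinates of N: (-164/71, 126/71, 109/71).
The three coordinates are negative, positive, positive; a point is interior exactly when all three are positive.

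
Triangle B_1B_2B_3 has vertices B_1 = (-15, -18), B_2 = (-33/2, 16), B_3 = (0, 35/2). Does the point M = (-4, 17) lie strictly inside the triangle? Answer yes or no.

Barycentric coordinates of M: (3/751, 538/2253, 1706/2253).
The three coordinates are positive, positive, positive; a point is interior exactly when all three are positive.

yes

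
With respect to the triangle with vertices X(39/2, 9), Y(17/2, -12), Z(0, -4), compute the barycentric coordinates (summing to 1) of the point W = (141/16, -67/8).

Signed area of the reference triangle: [XYZ] = ½·((39/2)·(-12−(-4)) + (17/2)·(-4−9) + 0·(9−(-12))) = ½·(-156 − 221/2 + 0) = -533/4.
[WYZ] = ½·((141/16)·(-12−(-4)) + (17/2)·(-4−(-67/8)) + 0·(-67/8−(-12))) = ½·(-141/2 + 595/16 + 0) = -533/32, so the X-coordinate is (-533/32)/(-533/4) = 1/8.
[XWZ] = ½·((39/2)·(-67/8−(-4)) + (141/16)·(-4−9) + 0·(9−(-67/8))) = ½·(-1365/16 − 1833/16 + 0) = -1599/16, so the Y-coordinate is 3/4.
[XYW] = ½·((39/2)·(-12−(-67/8)) + (17/2)·(-67/8−9) + (141/16)·(9−(-12))) = ½·(-1131/16 − 2363/16 + 2961/16) = -533/32, so the Z-coordinate is 1/8.
Check: 1/8 + 3/4 + 1/8 = 1.

(1/8, 3/4, 1/8)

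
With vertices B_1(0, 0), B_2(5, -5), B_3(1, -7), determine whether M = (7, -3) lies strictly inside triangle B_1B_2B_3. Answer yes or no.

no

Barycentric coordinates of M: (2/15, 23/15, -2/3).
The three coordinates are positive, positive, negative; a point is interior exactly when all three are positive.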